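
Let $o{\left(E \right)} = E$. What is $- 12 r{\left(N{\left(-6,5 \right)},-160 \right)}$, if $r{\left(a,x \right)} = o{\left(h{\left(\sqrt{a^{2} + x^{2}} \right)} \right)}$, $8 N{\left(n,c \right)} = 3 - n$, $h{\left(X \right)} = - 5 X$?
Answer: $\frac{15 \sqrt{1638481}}{2} \approx 9600.2$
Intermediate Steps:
$N{\left(n,c \right)} = \frac{3}{8} - \frac{n}{8}$ ($N{\left(n,c \right)} = \frac{3 - n}{8} = \frac{3}{8} - \frac{n}{8}$)
$r{\left(a,x \right)} = - 5 \sqrt{a^{2} + x^{2}}$
$- 12 r{\left(N{\left(-6,5 \right)},-160 \right)} = - 12 \left(- 5 \sqrt{\left(\frac{3}{8} - - \frac{3}{4}\right)^{2} + \left(-160\right)^{2}}\right) = - 12 \left(- 5 \sqrt{\left(\frac{3}{8} + \frac{3}{4}\right)^{2} + 25600}\right) = - 12 \left(- 5 \sqrt{\left(\frac{9}{8}\right)^{2} + 25600}\right) = - 12 \left(- 5 \sqrt{\frac{81}{64} + 25600}\right) = - 12 \left(- 5 \sqrt{\frac{1638481}{64}}\right) = - 12 \left(- 5 \frac{\sqrt{1638481}}{8}\right) = - 12 \left(- \frac{5 \sqrt{1638481}}{8}\right) = \frac{15 \sqrt{1638481}}{2}$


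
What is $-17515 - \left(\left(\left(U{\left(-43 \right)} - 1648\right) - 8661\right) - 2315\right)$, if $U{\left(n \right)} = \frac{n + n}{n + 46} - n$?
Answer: $- \frac{14716}{3} \approx -4905.3$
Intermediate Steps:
$U{\left(n \right)} = - n + \frac{2 n}{46 + n}$ ($U{\left(n \right)} = \frac{2 n}{46 + n} - n = - n + \frac{2 n}{46 + n}$)
$-17515 - \left(\left(\left(U{\left(-43 \right)} - 1648\right) - 8661\right) - 2315\right) = -17515 - \left(\left(\left(\left(-1\right) \left(-43\right) \frac{1}{46 - 43} \left(44 - 43\right) - 1648\right) - 8661\right) - 2315\right) = -17515 - \left(\left(\left(\left(-1\right) \left(-43\right) \frac{1}{3} \cdot 1 + \left(-2074 + 426\right)\right) - 8661\right) - 2315\right) = -17515 - \left(\left(\left(\left(-1\right) \left(-43\right) \frac{1}{3} \cdot 1 - 1648\right) - 8661\right) - 2315\right) = -17515 - \left(\left(\left(\frac{43}{3} - 1648\right) - 8661\right) - 2315\right) = -17515 - \left(\left(- \frac{4901}{3} - 8661\right) - 2315\right) = -17515 - \left(- \frac{30884}{3} - 2315\right) = -17515 - - \frac{37829}{3} = -17515 + \frac{37829}{3} = - \frac{14716}{3}$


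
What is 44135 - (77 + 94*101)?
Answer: 34564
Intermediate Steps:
44135 - (77 + 94*101) = 44135 - (77 + 9494) = 44135 - 1*9571 = 44135 - 9571 = 34564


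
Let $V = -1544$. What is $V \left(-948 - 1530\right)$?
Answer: $3826032$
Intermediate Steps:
$V \left(-948 - 1530\right) = - 1544 \left(-948 - 1530\right) = \left(-1544\right) \left(-2478\right) = 3826032$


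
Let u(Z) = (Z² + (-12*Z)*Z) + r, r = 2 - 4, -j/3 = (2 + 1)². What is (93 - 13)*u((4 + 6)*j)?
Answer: -64152160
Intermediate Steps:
j = -27 (j = -3*(2 + 1)² = -3*3² = -3*9 = -27)
r = -2
u(Z) = -2 - 11*Z² (u(Z) = (Z² + (-12*Z)*Z) - 2 = (Z² - 12*Z²) - 2 = -11*Z² - 2 = -2 - 11*Z²)
(93 - 13)*u((4 + 6)*j) = (93 - 13)*(-2 - 11*729*(4 + 6)²) = 80*(-2 - 11*(10*(-27))²) = 80*(-2 - 11*(-270)²) = 80*(-2 - 11*72900) = 80*(-2 - 801900) = 80*(-801902) = -64152160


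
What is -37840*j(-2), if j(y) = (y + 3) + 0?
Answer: -37840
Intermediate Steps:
j(y) = 3 + y (j(y) = (3 + y) + 0 = 3 + y)
-37840*j(-2) = -37840*(3 - 2) = -37840*1 = -37840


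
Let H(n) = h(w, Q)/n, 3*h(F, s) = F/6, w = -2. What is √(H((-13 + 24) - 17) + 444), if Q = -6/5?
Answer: √143862/18 ≈ 21.072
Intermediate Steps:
Q = -6/5 (Q = -6*⅕ = -6/5 ≈ -1.2000)
h(F, s) = F/18 (h(F, s) = (F/6)/3 = F/18)
H(n) = -1/(9*n) (H(n) = ((1/18)*(-2))/n = -1/(9*n))
√(H((-13 + 24) - 17) + 444) = √(-1/(9*((-13 + 24) - 17)) + 444) = √(-1/(9*(11 - 17)) + 444) = √(-⅑/(-6) + 444) = √(-⅑*(-⅙) + 444) = √(1/54 + 444) = √(23977/54) = √143862/18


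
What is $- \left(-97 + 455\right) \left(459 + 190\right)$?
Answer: $-232342$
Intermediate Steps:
$- \left(-97 + 455\right) \left(459 + 190\right) = - 358 \cdot 649 = \left(-1\right) 232342 = -232342$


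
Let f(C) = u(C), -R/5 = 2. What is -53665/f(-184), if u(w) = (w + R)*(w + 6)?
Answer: -53665/34532 ≈ -1.5541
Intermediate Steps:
R = -10 (R = -5*2 = -10)
u(w) = (-10 + w)*(6 + w) (u(w) = (w - 10)*(w + 6) = (-10 + w)*(6 + w))
f(C) = -60 + C² - 4*C
-53665/f(-184) = -53665/(-60 + (-184)² - 4*(-184)) = -53665/(-60 + 33856 + 736) = -53665/34532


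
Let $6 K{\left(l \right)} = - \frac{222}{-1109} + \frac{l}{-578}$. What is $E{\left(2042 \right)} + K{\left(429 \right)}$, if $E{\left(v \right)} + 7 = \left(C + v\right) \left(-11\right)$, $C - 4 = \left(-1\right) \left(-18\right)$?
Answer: $- \frac{29115708659}{1282004} \approx -22711.0$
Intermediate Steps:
$C = 22$ ($C = 4 - -18 = 4 + 18 = 22$)
$E{\left(v \right)} = -249 - 11 v$ ($E{\left(v \right)} = -7 + \left(22 + v\right) \left(-11\right) = -7 - \left(242 + 11 v\right) = -249 - 11 v$)
$K{\left(l \right)} = \frac{37}{1109} - \frac{l}{3468}$ ($K{\left(l \right)} = \frac{- \frac{222}{-1109} + \frac{l}{-578}}{6} = \frac{\left(-222\right) \left(- \frac{1}{1109}\right) + l \left(- \frac{1}{578}\right)}{6} = \frac{\frac{222}{1109} - \frac{l}{578}}{6} = \frac{37}{1109} - \frac{l}{3468}$)
$E{\left(2042 \right)} + K{\left(429 \right)} = \left(-249 - 22462\right) + \left(\frac{37}{1109} - \frac{143}{1156}\right) = -22711 - \frac{115815}{1282004} = - \frac{29115708659}{1282004}$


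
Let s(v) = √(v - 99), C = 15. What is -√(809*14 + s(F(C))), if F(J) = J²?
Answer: -√(11326 + 3*√14) ≈ -106.48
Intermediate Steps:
s(v) = √(-99 + v)
-√(809*14 + s(F(C))) = -√(809*14 + √(-99 + 15²)) = -√(11326 + √(-99 + 225)) = -√(11326 + √126) = -√(11326 + 3*√14)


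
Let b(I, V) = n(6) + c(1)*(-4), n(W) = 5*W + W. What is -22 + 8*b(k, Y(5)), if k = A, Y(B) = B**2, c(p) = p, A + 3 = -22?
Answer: 234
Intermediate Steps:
A = -25 (A = -3 - 22 = -25)
n(W) = 6*W
k = -25
b(I, V) = 32 (b(I, V) = 6*6 + 1*(-4) = 36 - 4 = 32)
-22 + 8*b(k, Y(5)) = -22 + 8*32 = -22 + 256 = 234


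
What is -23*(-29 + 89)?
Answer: -1380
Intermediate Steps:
-23*(-29 + 89) = -23*60 = -1380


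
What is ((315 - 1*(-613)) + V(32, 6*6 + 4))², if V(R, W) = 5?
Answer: 870489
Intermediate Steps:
((315 - 1*(-613)) + V(32, 6*6 + 4))² = ((315 - 1*(-613)) + 5)² = ((315 + 613) + 5)² = (928 + 5)² = 933² = 870489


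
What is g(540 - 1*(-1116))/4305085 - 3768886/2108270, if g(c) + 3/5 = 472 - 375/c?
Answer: -4477929217892507/2505053708614200 ≈ -1.7876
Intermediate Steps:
g(c) = 2357/5 - 375/c (g(c) = -⅗ + (472 - 375/c) = 2357/5 - 375/c)
g(540 - 1*(-1116))/4305085 - 3768886/2108270 = (2357/5 - 375/(540 - 1*(-1116)))/4305085 - 3768886/2108270 = (2357/5 - 375/(540 + 1116))*(1/4305085) - 3768886*1/2108270 = (2357/5 - 375/1656)*(1/4305085) - 1884443/1054135 = (2357/5 - 375*1/1656)*(1/4305085) - 1884443/1054135 = (2357/5 - 125/552)*(1/4305085) - 1884443/1054135 = (1300439/2760)*(1/4305085) - 1884443/1054135 = 1300439/11882034600 - 1884443/1054135 = -4477929217892507/2505053708614200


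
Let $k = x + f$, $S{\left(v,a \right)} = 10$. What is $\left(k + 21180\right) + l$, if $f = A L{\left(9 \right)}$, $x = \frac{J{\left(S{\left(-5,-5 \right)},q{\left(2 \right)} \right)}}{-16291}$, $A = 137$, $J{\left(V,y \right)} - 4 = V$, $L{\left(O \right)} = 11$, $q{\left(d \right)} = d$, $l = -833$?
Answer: $\frac{356023500}{16291} \approx 21854.0$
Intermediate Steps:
$J{\left(V,y \right)} = 4 + V$
$x = - \frac{14}{16291}$ ($x = \frac{4 + 10}{-16291} = 14 \left(- \frac{1}{16291}\right) = - \frac{14}{16291} \approx -0.00085937$)
$f = 1507$ ($f = 137 \cdot 11 = 1507$)
$k = \frac{24550523}{16291}$ ($k = - \frac{14}{16291} + 1507 = \frac{24550523}{16291} \approx 1507.0$)
$\left(k + 21180\right) + l = \left(\frac{24550523}{16291} + 21180\right) - 833 = \frac{369593903}{16291} - 833 = \frac{356023500}{16291}$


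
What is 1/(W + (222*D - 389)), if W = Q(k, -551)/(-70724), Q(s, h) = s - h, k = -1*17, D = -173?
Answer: -35362/1371869057 ≈ -2.5777e-5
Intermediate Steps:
k = -17
W = -267/35362 (W = (-17 - 1*(-551))/(-70724) = (-17 + 551)*(-1/70724) = 534*(-1/70724) = -267/35362 ≈ -0.0075505)
1/(W + (222*D - 389)) = 1/(-267/35362 + (222*(-173) - 389)) = 1/(-267/35362 + (-38406 - 389)) = 1/(-267/35362 - 38795) = 1/(-1371869057/35362) = -35362/1371869057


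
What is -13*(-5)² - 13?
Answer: -338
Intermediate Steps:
-13*(-5)² - 13 = -13*25 - 13 = -325 - 13 = -338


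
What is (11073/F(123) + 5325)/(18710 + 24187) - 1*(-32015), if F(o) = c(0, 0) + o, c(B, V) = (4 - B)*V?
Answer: 56307467671/1758777 ≈ 32015.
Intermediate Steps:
c(B, V) = V*(4 - B)
F(o) = o (F(o) = 0*(4 - 1*0) + o = 0*(4 + 0) + o = 0*4 + o = 0 + o = o)
(11073/F(123) + 5325)/(18710 + 24187) - 1*(-32015) = (11073/123 + 5325)/(18710 + 24187) - 1*(-32015) = (11073*(1/123) + 5325)/42897 + 32015 = (3691/41 + 5325)*(1/42897) + 32015 = (222016/41)*(1/42897) + 32015 = 222016/1758777 + 32015 = 56307467671/1758777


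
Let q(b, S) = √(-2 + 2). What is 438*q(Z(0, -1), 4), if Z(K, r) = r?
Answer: 0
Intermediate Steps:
q(b, S) = 0 (q(b, S) = √0 = 0)
438*q(Z(0, -1), 4) = 438*0 = 0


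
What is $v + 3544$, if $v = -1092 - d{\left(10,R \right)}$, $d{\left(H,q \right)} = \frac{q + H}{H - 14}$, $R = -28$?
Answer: $\frac{4895}{2} \approx 2447.5$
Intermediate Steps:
$d{\left(H,q \right)} = \frac{H + q}{-14 + H}$
$v = - \frac{2193}{2}$ ($v = -1092 - \frac{10 - 28}{-14 + 10} = -1092 - \frac{1}{-4} \left(-18\right) = -1092 - \left(- \frac{1}{4}\right) \left(-18\right) = -1092 - \frac{9}{2} = - \frac{2193}{2} \approx -1096.5$)
$v + 3544 = - \frac{2193}{2} + 3544 = \frac{4895}{2}$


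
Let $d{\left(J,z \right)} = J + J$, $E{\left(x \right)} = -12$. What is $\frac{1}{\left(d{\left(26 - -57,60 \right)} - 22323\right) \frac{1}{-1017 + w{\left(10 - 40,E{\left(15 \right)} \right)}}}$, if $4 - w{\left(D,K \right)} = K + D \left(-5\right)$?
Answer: $\frac{1151}{22157} \approx 0.051947$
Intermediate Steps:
$w{\left(D,K \right)} = 4 - K + 5 D$ ($w{\left(D,K \right)} = 4 - \left(K + D \left(-5\right)\right) = 4 - \left(K - 5 D\right) = 4 + \left(- K + 5 D\right) = 4 - K + 5 D$)
$d{\left(J,z \right)} = 2 J$
$\frac{1}{\left(d{\left(26 - -57,60 \right)} - 22323\right) \frac{1}{-1017 + w{\left(10 - 40,E{\left(15 \right)} \right)}}} = \frac{1}{\left(2 \left(26 - -57\right) - 22323\right) \frac{1}{-1017 + \left(4 - -12 + 5 \left(10 - 40\right)\right)}} = \frac{1}{\left(2 \left(26 + 57\right) - 22323\right) \frac{1}{-1017 + \left(4 + 12 + 5 \left(-30\right)\right)}} = \frac{1}{\left(2 \cdot 83 - 22323\right) \frac{1}{-1017 + \left(4 + 12 - 150\right)}} = \frac{1}{\left(166 - 22323\right) \frac{1}{-1017 - 134}} = \frac{1}{\left(-22157\right) \frac{1}{-1151}} = \frac{1}{\left(-22157\right) \left(- \frac{1}{1151}\right)} = \frac{1}{\frac{22157}{1151}} = \frac{1151}{22157}$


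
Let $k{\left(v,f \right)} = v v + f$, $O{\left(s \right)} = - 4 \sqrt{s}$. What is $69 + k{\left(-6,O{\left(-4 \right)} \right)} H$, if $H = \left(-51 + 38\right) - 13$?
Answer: $-867 + 208 i \approx -867.0 + 208.0 i$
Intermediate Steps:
$k{\left(v,f \right)} = f + v^{2}$ ($k{\left(v,f \right)} = v^{2} + f = f + v^{2}$)
$H = -26$ ($H = -13 - 13 = -26$)
$69 + k{\left(-6,O{\left(-4 \right)} \right)} H = 69 + \left(- 4 \sqrt{-4} + \left(-6\right)^{2}\right) \left(-26\right) = 69 + \left(- 4 \cdot 2 i + 36\right) \left(-26\right) = 69 + \left(- 8 i + 36\right) \left(-26\right) = 69 + \left(36 - 8 i\right) \left(-26\right) = 69 - \left(936 - 208 i\right) = -867 + 208 i$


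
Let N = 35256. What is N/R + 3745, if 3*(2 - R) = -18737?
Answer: 70298303/18743 ≈ 3750.6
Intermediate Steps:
R = 18743/3 (R = 2 - ⅓*(-18737) = 2 + 18737/3 = 18743/3 ≈ 6247.7)
N/R + 3745 = 35256/(18743/3) + 3745 = 35256*(3/18743) + 3745 = 105768/18743 + 3745 = 70298303/18743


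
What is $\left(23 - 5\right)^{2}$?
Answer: $324$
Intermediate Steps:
$\left(23 - 5\right)^{2} = 18^{2} = 324$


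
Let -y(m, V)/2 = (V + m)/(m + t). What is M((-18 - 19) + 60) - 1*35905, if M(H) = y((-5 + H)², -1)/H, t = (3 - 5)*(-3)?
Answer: -136259798/3795 ≈ -35905.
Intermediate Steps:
t = 6 (t = -2*(-3) = 6)
y(m, V) = -2*(V + m)/(6 + m) (y(m, V) = -2*(V + m)/(m + 6) = -2*(V + m)/(6 + m))
M(H) = 2*(1 - (-5 + H)²)/(H*(6 + (-5 + H)²)) (M(H) = (2*(-1*(-1) - (-5 + H)²)/(6 + (-5 + H)²))/H = (2*(1 - (-5 + H)²)/(6 + (-5 + H)²))/H = 2*(1 - (-5 + H)²)/(H*(6 + (-5 + H)²)))
M((-18 - 19) + 60) - 1*35905 = 2*(1 - (-5 + ((-18 - 19) + 60))²)/(((-18 - 19) + 60)*(6 + (-5 + ((-18 - 19) + 60))²)) - 1*35905 = 2*(1 - (-5 + (-37 + 60))²)/((-37 + 60)*(6 + (-5 + (-37 + 60))²)) - 35905 = 2*(1 - (-5 + 23)²)/(23*(6 + (-5 + 23)²)) - 35905 = 2*(1/23)*(1 - 1*18²)/(6 + 18²) - 35905 = 2*(1/23)*(1 - 1*324)/(6 + 324) - 35905 = 2*(1/23)*(1 - 324)/330 - 35905 = 2*(1/23)*(1/330)*(-323) - 35905 = -323/3795 - 35905 = -136259798/3795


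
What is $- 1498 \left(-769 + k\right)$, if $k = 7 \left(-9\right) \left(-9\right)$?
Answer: $302596$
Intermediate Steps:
$k = 567$ ($k = \left(-63\right) \left(-9\right) = 567$)
$- 1498 \left(-769 + k\right) = - 1498 \left(-769 + 567\right) = \left(-1498\right) \left(-202\right) = 302596$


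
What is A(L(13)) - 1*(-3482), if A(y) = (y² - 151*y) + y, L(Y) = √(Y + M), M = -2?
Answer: 3493 - 150*√11 ≈ 2995.5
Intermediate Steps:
L(Y) = √(-2 + Y) (L(Y) = √(Y - 2) = √(-2 + Y))
A(y) = y² - 150*y
A(L(13)) - 1*(-3482) = √(-2 + 13)*(-150 + √(-2 + 13)) - 1*(-3482) = √11*(-150 + √11) + 3482 = 3482 + √11*(-150 + √11)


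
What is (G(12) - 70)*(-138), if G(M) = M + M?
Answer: 6348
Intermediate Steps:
G(M) = 2*M
(G(12) - 70)*(-138) = (2*12 - 70)*(-138) = (24 - 70)*(-138) = -46*(-138) = 6348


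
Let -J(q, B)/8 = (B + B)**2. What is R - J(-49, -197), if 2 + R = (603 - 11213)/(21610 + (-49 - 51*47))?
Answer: 11899746347/9582 ≈ 1.2419e+6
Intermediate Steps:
J(q, B) = -32*B**2 (J(q, B) = -8*(B + B)**2 = -8*4*B**2 = -32*B**2)
R = -24469/9582 (R = -2 + (603 - 11213)/(21610 + (-49 - 51*47)) = -2 - 10610/(21610 + (-49 - 2397)) = -2 - 10610/(21610 - 2446) = -2 - 10610/19164 = -2 - 10610*1/19164 = -2 - 5305/9582 = -24469/9582 ≈ -2.5536)
R - J(-49, -197) = -24469/9582 - (-32)*(-197)**2 = -24469/9582 - (-32)*38809 = -24469/9582 - 1*(-1241888) = -24469/9582 + 1241888 = 11899746347/9582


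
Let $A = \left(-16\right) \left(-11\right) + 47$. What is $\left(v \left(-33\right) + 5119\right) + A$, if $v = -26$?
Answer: $6200$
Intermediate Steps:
$A = 223$ ($A = 176 + 47 = 223$)
$\left(v \left(-33\right) + 5119\right) + A = \left(\left(-26\right) \left(-33\right) + 5119\right) + 223 = \left(858 + 5119\right) + 223 = 5977 + 223 = 6200$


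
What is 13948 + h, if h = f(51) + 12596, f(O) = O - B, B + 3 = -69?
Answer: 26667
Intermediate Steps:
B = -72 (B = -3 - 69 = -72)
f(O) = 72 + O (f(O) = O - 1*(-72) = O + 72 = 72 + O)
h = 12719 (h = (72 + 51) + 12596 = 123 + 12596 = 12719)
13948 + h = 13948 + 12719 = 26667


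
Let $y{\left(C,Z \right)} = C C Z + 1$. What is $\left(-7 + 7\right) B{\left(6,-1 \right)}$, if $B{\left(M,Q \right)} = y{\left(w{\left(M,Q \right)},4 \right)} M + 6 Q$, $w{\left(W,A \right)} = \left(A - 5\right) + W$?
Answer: $0$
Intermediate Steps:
$w{\left(W,A \right)} = -5 + A + W$ ($w{\left(W,A \right)} = \left(-5 + A\right) + W = -5 + A + W$)
$y{\left(C,Z \right)} = 1 + Z C^{2}$ ($y{\left(C,Z \right)} = C^{2} Z + 1 = Z C^{2} + 1 = 1 + Z C^{2}$)
$B{\left(M,Q \right)} = 6 Q + M \left(1 + 4 \left(-5 + M + Q\right)^{2}\right)$ ($B{\left(M,Q \right)} = \left(1 + 4 \left(-5 + Q + M\right)^{2}\right) M + 6 Q = \left(1 + 4 \left(-5 + M + Q\right)^{2}\right) M + 6 Q = M \left(1 + 4 \left(-5 + M + Q\right)^{2}\right) + 6 Q = 6 Q + M \left(1 + 4 \left(-5 + M + Q\right)^{2}\right)$)
$\left(-7 + 7\right) B{\left(6,-1 \right)} = \left(-7 + 7\right) \left(6 \left(-1\right) + 6 \left(1 + 4 \left(-5 + 6 - 1\right)^{2}\right)\right) = 0 \left(-6 + 6 \left(1 + 4 \cdot 0^{2}\right)\right) = 0 \left(-6 + 6 \left(1 + 4 \cdot 0\right)\right) = 0 \left(-6 + 6 \left(1 + 0\right)\right) = 0 \left(-6 + 6 \cdot 1\right) = 0 \left(-6 + 6\right) = 0 \cdot 0 = 0$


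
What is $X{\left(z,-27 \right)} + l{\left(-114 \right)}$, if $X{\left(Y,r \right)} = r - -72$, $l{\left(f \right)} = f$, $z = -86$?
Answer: $-69$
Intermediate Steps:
$X{\left(Y,r \right)} = 72 + r$ ($X{\left(Y,r \right)} = r + 72 = 72 + r$)
$X{\left(z,-27 \right)} + l{\left(-114 \right)} = \left(72 - 27\right) - 114 = 45 - 114 = -69$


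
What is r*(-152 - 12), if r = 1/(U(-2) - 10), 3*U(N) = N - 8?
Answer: 123/10 ≈ 12.300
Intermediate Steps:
U(N) = -8/3 + N/3 (U(N) = (N - 8)/3 = (-8 + N)/3 = -8/3 + N/3)
r = -3/40 (r = 1/((-8/3 + (⅓)*(-2)) - 10) = 1/((-8/3 - ⅔) - 10) = 1/(-10/3 - 10) = 1/(-40/3) = -3/40 ≈ -0.075000)
r*(-152 - 12) = -3*(-152 - 12)/40 = -3/40*(-164) = 123/10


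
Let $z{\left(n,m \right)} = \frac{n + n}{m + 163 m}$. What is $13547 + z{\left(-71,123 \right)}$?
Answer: $\frac{136634971}{10086} \approx 13547.0$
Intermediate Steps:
$z{\left(n,m \right)} = \frac{n}{82 m}$ ($z{\left(n,m \right)} = \frac{2 n}{164 m} = 2 n \frac{1}{164 m} = \frac{n}{82 m}$)
$13547 + z{\left(-71,123 \right)} = 13547 + \frac{1}{82} \left(-71\right) \frac{1}{123} = 13547 - \frac{71}{10086} = \frac{136634971}{10086}$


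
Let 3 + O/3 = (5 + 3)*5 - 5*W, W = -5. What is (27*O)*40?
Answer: 200880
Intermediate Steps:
O = 186 (O = -9 + 3*((5 + 3)*5 - 5*(-5)) = -9 + 3*(8*5 + 25) = -9 + 3*(40 + 25) = -9 + 3*65 = -9 + 195 = 186)
(27*O)*40 = (27*186)*40 = 5022*40 = 200880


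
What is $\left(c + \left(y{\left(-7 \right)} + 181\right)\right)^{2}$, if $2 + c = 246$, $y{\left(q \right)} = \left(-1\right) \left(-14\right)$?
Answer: $192721$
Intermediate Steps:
$y{\left(q \right)} = 14$
$c = 244$ ($c = -2 + 246 = 244$)
$\left(c + \left(y{\left(-7 \right)} + 181\right)\right)^{2} = \left(244 + \left(14 + 181\right)\right)^{2} = \left(244 + 195\right)^{2} = 439^{2} = 192721$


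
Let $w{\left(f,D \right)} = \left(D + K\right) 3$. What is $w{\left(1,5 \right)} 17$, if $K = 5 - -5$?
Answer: $765$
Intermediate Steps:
$K = 10$ ($K = 5 + 5 = 10$)
$w{\left(f,D \right)} = 30 + 3 D$ ($w{\left(f,D \right)} = \left(D + 10\right) 3 = \left(10 + D\right) 3 = 30 + 3 D$)
$w{\left(1,5 \right)} 17 = \left(30 + 3 \cdot 5\right) 17 = \left(30 + 15\right) 17 = 45 \cdot 17 = 765$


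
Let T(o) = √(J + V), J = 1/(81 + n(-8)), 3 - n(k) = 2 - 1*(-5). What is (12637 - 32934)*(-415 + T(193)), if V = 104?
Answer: 8423255 - 20297*√616693/77 ≈ 8.2163e+6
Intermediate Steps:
n(k) = -4 (n(k) = 3 - (2 - 1*(-5)) = 3 - (2 + 5) = 3 - 1*7 = 3 - 7 = -4)
J = 1/77 (J = 1/(81 - 4) = 1/77 ≈ 0.012987)
T(o) = √616693/77 (T(o) = √(1/77 + 104) = √(8009/77) = √616693/77)
(12637 - 32934)*(-415 + T(193)) = (12637 - 32934)*(-415 + √616693/77) = -20297*(-415 + √616693/77) = 8423255 - 20297*√616693/77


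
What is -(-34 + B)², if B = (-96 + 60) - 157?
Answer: -51529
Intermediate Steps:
B = -193 (B = -36 - 157 = -193)
-(-34 + B)² = -(-34 - 193)² = -1*(-227)² = -1*51529 = -51529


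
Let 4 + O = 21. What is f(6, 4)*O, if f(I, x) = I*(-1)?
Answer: -102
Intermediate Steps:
f(I, x) = -I
O = 17 (O = -4 + 21 = 17)
f(6, 4)*O = -1*6*17 = -6*17 = -102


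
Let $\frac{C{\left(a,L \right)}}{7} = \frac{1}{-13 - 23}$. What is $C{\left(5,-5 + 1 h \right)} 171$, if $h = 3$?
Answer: $- \frac{133}{4} \approx -33.25$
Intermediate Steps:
$C{\left(a,L \right)} = - \frac{7}{36}$ ($C{\left(a,L \right)} = \frac{7}{-13 - 23} = \frac{7}{-36} = 7 \left(- \frac{1}{36}\right) = - \frac{7}{36}$)
$C{\left(5,-5 + 1 h \right)} 171 = \left(- \frac{7}{36}\right) 171 = - \frac{133}{4}$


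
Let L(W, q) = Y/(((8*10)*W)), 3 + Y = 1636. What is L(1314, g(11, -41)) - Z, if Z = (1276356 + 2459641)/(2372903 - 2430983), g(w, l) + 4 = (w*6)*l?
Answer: 102297617/1589940 ≈ 64.341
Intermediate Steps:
Y = 1633 (Y = -3 + 1636 = 1633)
g(w, l) = -4 + 6*l*w (g(w, l) = -4 + (w*6)*l = -4 + (6*w)*l = -4 + 6*l*w)
L(W, q) = 1633/(80*W) (L(W, q) = 1633/(((8*10)*W)) = 1633/((80*W)) = 1633*(1/(80*W)) = 1633/(80*W))
Z = -3735997/58080 (Z = 3735997/(-58080) = 3735997*(-1/58080) = -3735997/58080 ≈ -64.325)
L(1314, g(11, -41)) - Z = (1633/80)/1314 - 1*(-3735997/58080) = (1633/80)*(1/1314) + 3735997/58080 = 1633/105120 + 3735997/58080 = 102297617/1589940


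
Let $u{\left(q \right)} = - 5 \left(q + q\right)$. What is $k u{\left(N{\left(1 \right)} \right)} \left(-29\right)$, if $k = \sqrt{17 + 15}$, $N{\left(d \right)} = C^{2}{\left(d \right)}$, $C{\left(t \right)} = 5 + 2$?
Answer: $56840 \sqrt{2} \approx 80384.0$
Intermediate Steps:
$C{\left(t \right)} = 7$
$N{\left(d \right)} = 49$ ($N{\left(d \right)} = 7^{2} = 49$)
$u{\left(q \right)} = - 10 q$ ($u{\left(q \right)} = - 5 \cdot 2 q = - 10 q$)
$k = 4 \sqrt{2}$ ($k = \sqrt{32} = 4 \sqrt{2} \approx 5.6569$)
$k u{\left(N{\left(1 \right)} \right)} \left(-29\right) = 4 \sqrt{2} \left(\left(-10\right) 49\right) \left(-29\right) = 4 \sqrt{2} \left(-490\right) \left(-29\right) = - 1960 \sqrt{2} \left(-29\right) = 56840 \sqrt{2}$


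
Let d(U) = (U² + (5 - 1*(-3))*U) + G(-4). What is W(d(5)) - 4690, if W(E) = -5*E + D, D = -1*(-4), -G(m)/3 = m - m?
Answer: -5011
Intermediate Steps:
G(m) = 0 (G(m) = -3*(m - m) = -3*0 = 0)
d(U) = U² + 8*U (d(U) = (U² + (5 - 1*(-3))*U) + 0 = (U² + (5 + 3)*U) + 0 = (U² + 8*U) + 0 = U² + 8*U)
D = 4
W(E) = 4 - 5*E (W(E) = -5*E + 4 = 4 - 5*E)
W(d(5)) - 4690 = (4 - 25*(8 + 5)) - 4690 = (4 - 25*13) - 4690 = (4 - 5*65) - 4690 = (4 - 325) - 4690 = -321 - 4690 = -5011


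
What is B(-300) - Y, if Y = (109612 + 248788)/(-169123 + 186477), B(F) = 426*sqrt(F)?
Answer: -179200/8677 + 4260*I*sqrt(3) ≈ -20.652 + 7378.5*I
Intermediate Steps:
Y = 179200/8677 (Y = 358400/17354 = 358400*(1/17354) = 179200/8677 ≈ 20.652)
B(-300) - Y = 426*sqrt(-300) - 1*179200/8677 = 426*(10*I*sqrt(3)) - 179200/8677 = 4260*I*sqrt(3) - 179200/8677 = -179200/8677 + 4260*I*sqrt(3)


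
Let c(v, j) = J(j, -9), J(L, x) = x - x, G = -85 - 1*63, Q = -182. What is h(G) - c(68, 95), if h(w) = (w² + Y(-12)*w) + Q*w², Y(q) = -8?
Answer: -3963440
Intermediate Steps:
G = -148 (G = -85 - 63 = -148)
J(L, x) = 0
c(v, j) = 0
h(w) = -181*w² - 8*w (h(w) = (w² - 8*w) - 182*w² = -181*w² - 8*w)
h(G) - c(68, 95) = -1*(-148)*(8 + 181*(-148)) - 1*0 = -1*(-148)*(8 - 26788) + 0 = -1*(-148)*(-26780) + 0 = -3963440 + 0 = -3963440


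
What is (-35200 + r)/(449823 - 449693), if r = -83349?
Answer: -118549/130 ≈ -911.92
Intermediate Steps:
(-35200 + r)/(449823 - 449693) = (-35200 - 83349)/(449823 - 449693) = -118549/130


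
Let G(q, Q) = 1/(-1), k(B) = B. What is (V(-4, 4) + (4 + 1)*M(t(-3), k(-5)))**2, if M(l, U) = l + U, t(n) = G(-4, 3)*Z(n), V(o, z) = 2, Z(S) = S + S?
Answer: 49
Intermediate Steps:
Z(S) = 2*S
G(q, Q) = -1
t(n) = -2*n
M(l, U) = U + l
(V(-4, 4) + (4 + 1)*M(t(-3), k(-5)))**2 = (2 + (4 + 1)*(-5 - 2*(-3)))**2 = (2 + 5*(-5 + 6))**2 = (2 + 5*1)**2 = (2 + 5)**2 = 7**2 = 49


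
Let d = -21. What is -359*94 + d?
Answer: -33767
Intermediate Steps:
-359*94 + d = -359*94 - 21 = -33746 - 21 = -33767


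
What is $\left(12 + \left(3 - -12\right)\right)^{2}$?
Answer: $729$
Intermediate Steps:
$\left(12 + \left(3 - -12\right)\right)^{2} = \left(12 + \left(3 + 12\right)\right)^{2} = \left(12 + 15\right)^{2} = 27^{2} = 729$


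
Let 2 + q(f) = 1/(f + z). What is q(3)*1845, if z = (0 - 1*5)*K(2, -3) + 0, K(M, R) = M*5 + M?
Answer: -70725/19 ≈ -3722.4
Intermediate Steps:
K(M, R) = 6*M (K(M, R) = 5*M + M = 6*M)
z = -60 (z = (0 - 1*5)*(6*2) + 0 = (0 - 5)*12 + 0 = -5*12 + 0 = -60 + 0 = -60)
q(f) = -2 + 1/(-60 + f) (q(f) = -2 + 1/(f - 60) = -2 + 1/(-60 + f))
q(3)*1845 = ((121 - 2*3)/(-60 + 3))*1845 = ((121 - 6)/(-57))*1845 = -1/57*115*1845 = -115/57*1845 = -70725/19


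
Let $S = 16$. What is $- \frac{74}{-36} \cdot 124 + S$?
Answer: $\frac{2438}{9} \approx 270.89$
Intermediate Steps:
$- \frac{74}{-36} \cdot 124 + S = - \frac{74}{-36} \cdot 124 + 16 = \left(-74\right) \left(- \frac{1}{36}\right) 124 + 16 = \frac{37}{18} \cdot 124 + 16 = \frac{2294}{9} + 16 = \frac{2438}{9}$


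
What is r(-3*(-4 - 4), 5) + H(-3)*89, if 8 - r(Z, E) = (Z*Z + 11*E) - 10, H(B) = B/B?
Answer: -524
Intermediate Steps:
H(B) = 1
r(Z, E) = 18 - Z**2 - 11*E (r(Z, E) = 8 - ((Z*Z + 11*E) - 10) = 8 - ((Z**2 + 11*E) - 10) = 8 - (-10 + Z**2 + 11*E) = 8 + (10 - Z**2 - 11*E) = 18 - Z**2 - 11*E)
r(-3*(-4 - 4), 5) + H(-3)*89 = (18 - (-3*(-4 - 4))**2 - 11*5) + 1*89 = (18 - (-3*(-8))**2 - 55) + 89 = (18 - 1*24**2 - 55) + 89 = (18 - 1*576 - 55) + 89 = (18 - 576 - 55) + 89 = -613 + 89 = -524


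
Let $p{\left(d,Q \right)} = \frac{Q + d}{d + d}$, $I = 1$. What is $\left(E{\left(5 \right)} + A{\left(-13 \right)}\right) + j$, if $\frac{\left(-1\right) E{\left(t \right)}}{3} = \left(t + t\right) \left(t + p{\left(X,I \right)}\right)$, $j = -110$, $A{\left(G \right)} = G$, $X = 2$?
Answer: $- \frac{591}{2} \approx -295.5$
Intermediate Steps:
$p{\left(d,Q \right)} = \frac{Q + d}{2 d}$
$E{\left(t \right)} = - 6 t \left(\frac{3}{4} + t\right)$ ($E{\left(t \right)} = - 3 \left(t + t\right) \left(t + \frac{1 + 2}{2 \cdot 2}\right) = - 3 \cdot 2 t \left(t + \frac{1}{2} \cdot \frac{1}{2} \cdot 3\right) = - 3 \cdot 2 t \left(t + \frac{3}{4}\right) = - 3 \cdot 2 t \left(\frac{3}{4} + t\right) = - 6 t \left(\frac{3}{4} + t\right)$)
$\left(E{\left(5 \right)} + A{\left(-13 \right)}\right) + j = \left(\left(- \frac{3}{2}\right) 5 \left(3 + 4 \cdot 5\right) - 13\right) - 110 = \left(\left(- \frac{3}{2}\right) 5 \left(3 + 20\right) - 13\right) - 110 = \left(\left(- \frac{3}{2}\right) 5 \cdot 23 - 13\right) - 110 = \left(- \frac{345}{2} - 13\right) - 110 = - \frac{371}{2} - 110 = - \frac{591}{2}$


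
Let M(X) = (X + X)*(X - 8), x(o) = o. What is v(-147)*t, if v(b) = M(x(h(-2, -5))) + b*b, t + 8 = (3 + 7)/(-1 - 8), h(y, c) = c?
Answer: -1782598/9 ≈ -1.9807e+5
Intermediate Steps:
M(X) = 2*X*(-8 + X) (M(X) = (2*X)*(-8 + X) = 2*X*(-8 + X))
t = -82/9 (t = -8 + (3 + 7)/(-1 - 8) = -8 + 10/(-9) = -8 + 10*(-⅑) = -8 - 10/9 = -82/9 ≈ -9.1111)
v(b) = 130 + b² (v(b) = 2*(-5)*(-8 - 5) + b*b = 2*(-5)*(-13) + b² = 130 + b²)
v(-147)*t = (130 + (-147)²)*(-82/9) = (130 + 21609)*(-82/9) = 21739*(-82/9) = -1782598/9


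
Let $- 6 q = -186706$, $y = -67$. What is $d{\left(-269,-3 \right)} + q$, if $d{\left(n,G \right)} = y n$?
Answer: $\frac{147422}{3} \approx 49141.0$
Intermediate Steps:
$q = \frac{93353}{3}$ ($q = \left(- \frac{1}{6}\right) \left(-186706\right) = \frac{93353}{3} \approx 31118.0$)
$d{\left(n,G \right)} = - 67 n$
$d{\left(-269,-3 \right)} + q = \left(-67\right) \left(-269\right) + \frac{93353}{3} = 18023 + \frac{93353}{3} = \frac{147422}{3}$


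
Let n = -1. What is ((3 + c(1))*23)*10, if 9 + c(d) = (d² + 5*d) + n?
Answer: -230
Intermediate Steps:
c(d) = -10 + d² + 5*d (c(d) = -9 + ((d² + 5*d) - 1) = -9 + (-1 + d² + 5*d) = -10 + d² + 5*d)
((3 + c(1))*23)*10 = ((3 + (-10 + 1² + 5*1))*23)*10 = ((3 + (-10 + 1 + 5))*23)*10 = ((3 - 4)*23)*10 = -1*23*10 = -23*10 = -230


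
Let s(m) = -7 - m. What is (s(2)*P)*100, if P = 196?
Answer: -176400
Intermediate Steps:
(s(2)*P)*100 = ((-7 - 1*2)*196)*100 = ((-7 - 2)*196)*100 = -9*196*100 = -1764*100 = -176400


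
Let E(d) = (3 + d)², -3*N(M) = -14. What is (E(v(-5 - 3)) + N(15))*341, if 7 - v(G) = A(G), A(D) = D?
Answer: 336226/3 ≈ 1.1208e+5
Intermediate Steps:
N(M) = 14/3 (N(M) = -⅓*(-14) = 14/3)
v(G) = 7 - G
(E(v(-5 - 3)) + N(15))*341 = ((3 + (7 - (-5 - 3)))² + 14/3)*341 = ((3 + (7 - 1*(-8)))² + 14/3)*341 = ((3 + (7 + 8))² + 14/3)*341 = ((3 + 15)² + 14/3)*341 = (18² + 14/3)*341 = (324 + 14/3)*341 = (986/3)*341 = 336226/3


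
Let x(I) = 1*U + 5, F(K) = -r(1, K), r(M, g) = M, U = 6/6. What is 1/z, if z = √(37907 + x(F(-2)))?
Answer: √37913/37913 ≈ 0.0051358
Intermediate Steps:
U = 1 (U = 6*(⅙) = 1)
F(K) = -1 (F(K) = -1*1 = -1)
x(I) = 6 (x(I) = 1*1 + 5 = 1 + 5 = 6)
z = √37913 (z = √(37907 + 6) = √37913 ≈ 194.71)
1/z = 1/(√37913) = √37913/37913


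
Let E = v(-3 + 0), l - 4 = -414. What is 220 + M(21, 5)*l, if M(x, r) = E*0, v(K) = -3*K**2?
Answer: 220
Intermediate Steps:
l = -410 (l = 4 - 414 = -410)
E = -27 (E = -3*(-3 + 0)**2 = -3*(-3)**2 = -3*9 = -27)
M(x, r) = 0 (M(x, r) = -27*0 = 0)
220 + M(21, 5)*l = 220 + 0*(-410) = 220 + 0 = 220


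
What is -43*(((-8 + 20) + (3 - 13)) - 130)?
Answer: 5504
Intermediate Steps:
-43*(((-8 + 20) + (3 - 13)) - 130) = -43*((12 - 10) - 130) = -43*(2 - 130) = -43*(-128) = 5504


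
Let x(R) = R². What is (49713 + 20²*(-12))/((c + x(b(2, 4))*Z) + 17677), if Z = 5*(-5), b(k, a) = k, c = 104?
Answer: 44913/17681 ≈ 2.5402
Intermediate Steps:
Z = -25
(49713 + 20²*(-12))/((c + x(b(2, 4))*Z) + 17677) = (49713 + 20²*(-12))/((104 + 2²*(-25)) + 17677) = (49713 + 400*(-12))/((104 + 4*(-25)) + 17677) = (49713 - 4800)/((104 - 100) + 17677) = 44913/(4 + 17677) = 44913/17681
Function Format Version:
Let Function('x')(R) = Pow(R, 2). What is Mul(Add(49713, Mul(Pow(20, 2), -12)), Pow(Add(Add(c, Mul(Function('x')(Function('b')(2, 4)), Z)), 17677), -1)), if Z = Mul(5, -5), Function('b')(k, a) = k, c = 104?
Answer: Rational(44913, 17681) ≈ 2.5402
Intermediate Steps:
Z = -25
Mul(Add(49713, Mul(Pow(20, 2), -12)), Pow(Add(Add(c, Mul(Function('x')(Function('b')(2, 4)), Z)), 17677), -1)) = Mul(Add(49713, Mul(Pow(20, 2), -12)), Pow(Add(Add(104, Mul(Pow(2, 2), -25)), 17677), -1)) = Mul(Add(49713, Mul(400, -12)), Pow(Add(Add(104, Mul(4, -25)), 17677), -1)) = Mul(Add(49713, -4800), Pow(Add(Add(104, -100), 17677), -1)) = Mul(44913, Pow(Add(4, 17677), -1)) = Mul(44913, Pow(17681, -1)) = Mul(44913, Rational(1, 17681)) = Rational(44913, 17681)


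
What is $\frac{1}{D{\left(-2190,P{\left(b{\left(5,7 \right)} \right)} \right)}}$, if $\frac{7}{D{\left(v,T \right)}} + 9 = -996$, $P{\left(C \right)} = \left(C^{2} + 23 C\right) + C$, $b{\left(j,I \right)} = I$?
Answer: $- \frac{1005}{7} \approx -143.57$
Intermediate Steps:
$P{\left(C \right)} = C^{2} + 24 C$
$D{\left(v,T \right)} = - \frac{7}{1005}$ ($D{\left(v,T \right)} = \frac{7}{-9 - 996} = \frac{7}{-1005} = 7 \left(- \frac{1}{1005}\right) = - \frac{7}{1005}$)
$\frac{1}{D{\left(-2190,P{\left(b{\left(5,7 \right)} \right)} \right)}} = \frac{1}{- \frac{7}{1005}} = - \frac{1005}{7}$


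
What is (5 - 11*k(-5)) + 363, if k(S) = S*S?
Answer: 93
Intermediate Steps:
k(S) = S²
(5 - 11*k(-5)) + 363 = (5 - 11*(-5)²) + 363 = (5 - 11*25) + 363 = (5 - 275) + 363 = -270 + 363 = 93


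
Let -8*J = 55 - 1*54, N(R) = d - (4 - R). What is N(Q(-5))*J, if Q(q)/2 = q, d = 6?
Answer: 1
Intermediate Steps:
Q(q) = 2*q
N(R) = 2 + R (N(R) = 6 - (4 - R) = 6 + (-4 + R) = 2 + R)
J = -1/8 (J = -(55 - 1*54)/8 = -(55 - 54)/8 = -1/8*1 = -1/8 ≈ -0.12500)
N(Q(-5))*J = (2 + 2*(-5))*(-1/8) = (2 - 10)*(-1/8) = -8*(-1/8) = 1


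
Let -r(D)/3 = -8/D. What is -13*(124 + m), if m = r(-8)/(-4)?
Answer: -6487/4 ≈ -1621.8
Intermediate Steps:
r(D) = 24/D (r(D) = -(-24)/D = 24/D)
m = ¾ (m = (24/(-8))/(-4) = (24*(-⅛))*(-¼) = -3*(-¼) = ¾ ≈ 0.75000)
-13*(124 + m) = -13*(124 + ¾) = -13*499/4 = -6487/4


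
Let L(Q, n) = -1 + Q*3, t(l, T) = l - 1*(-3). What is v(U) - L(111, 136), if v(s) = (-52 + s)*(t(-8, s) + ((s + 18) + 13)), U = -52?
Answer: 2372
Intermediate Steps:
t(l, T) = 3 + l (t(l, T) = l + 3 = 3 + l)
L(Q, n) = -1 + 3*Q
v(s) = (-52 + s)*(26 + s) (v(s) = (-52 + s)*((3 - 8) + ((s + 18) + 13)) = (-52 + s)*(-5 + ((18 + s) + 13)) = (-52 + s)*(-5 + (31 + s)) = (-52 + s)*(26 + s))
v(U) - L(111, 136) = (-1352 + (-52)² - 26*(-52)) - (-1 + 3*111) = (-1352 + 2704 + 1352) - (-1 + 333) = 2704 - 1*332 = 2704 - 332 = 2372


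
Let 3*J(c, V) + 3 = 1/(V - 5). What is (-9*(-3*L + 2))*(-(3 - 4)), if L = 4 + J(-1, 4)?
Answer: 54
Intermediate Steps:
J(c, V) = -1 + 1/(3*(-5 + V)) (J(c, V) = -1 + 1/(3*(V - 5)) = -1 + 1/(3*(-5 + V)))
L = 8/3 (L = 4 + (16/3 - 1*4)/(-5 + 4) = 4 + (16/3 - 4)/(-1) = 4 - 1*4/3 = 4 - 4/3 = 8/3 ≈ 2.6667)
(-9*(-3*L + 2))*(-(3 - 4)) = (-9*(-3*8/3 + 2))*(-(3 - 4)) = (-9*(-8 + 2))*(-1*(-1)) = -9*(-6)*1 = 54*1 = 54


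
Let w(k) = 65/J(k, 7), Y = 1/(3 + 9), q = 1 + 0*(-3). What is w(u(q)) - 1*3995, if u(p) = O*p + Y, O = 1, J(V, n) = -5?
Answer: -4008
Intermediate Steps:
q = 1 (q = 1 + 0 = 1)
Y = 1/12 ≈ 0.083333
u(p) = 1/12 + p (u(p) = 1*p + 1/12 = p + 1/12 = 1/12 + p)
w(k) = -13 (w(k) = 65/(-5) = 65*(-⅕) = -13)
w(u(q)) - 1*3995 = -13 - 1*3995 = -13 - 3995 = -4008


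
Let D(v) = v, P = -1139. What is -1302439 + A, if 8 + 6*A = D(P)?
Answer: -7815781/6 ≈ -1.3026e+6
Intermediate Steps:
A = -1147/6 (A = -4/3 + (1/6)*(-1139) = -4/3 - 1139/6 = -1147/6 ≈ -191.17)
-1302439 + A = -1302439 - 1147/6 = -7815781/6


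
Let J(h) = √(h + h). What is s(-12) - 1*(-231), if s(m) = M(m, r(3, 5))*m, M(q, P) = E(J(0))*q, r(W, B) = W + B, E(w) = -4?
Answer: -345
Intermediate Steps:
J(h) = √2*√h (J(h) = √(2*h) = √2*√h)
r(W, B) = B + W
M(q, P) = -4*q
s(m) = -4*m² (s(m) = (-4*m)*m = -4*m²)
s(-12) - 1*(-231) = -4*(-12)² - 1*(-231) = -4*144 + 231 = -576 + 231 = -345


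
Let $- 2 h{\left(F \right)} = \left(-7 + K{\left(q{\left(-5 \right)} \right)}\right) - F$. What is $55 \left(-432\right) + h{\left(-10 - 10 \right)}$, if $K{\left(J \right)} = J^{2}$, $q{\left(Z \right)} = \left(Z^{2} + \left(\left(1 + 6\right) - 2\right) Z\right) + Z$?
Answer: $-23779$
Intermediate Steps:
$q{\left(Z \right)} = Z^{2} + 6 Z$ ($q{\left(Z \right)} = \left(Z^{2} + \left(7 - 2\right) Z\right) + Z = \left(Z^{2} + 5 Z\right) + Z = Z^{2} + 6 Z$)
$h{\left(F \right)} = -9 + \frac{F}{2}$ ($h{\left(F \right)} = - \frac{\left(-7 + \left(- 5 \left(6 - 5\right)\right)^{2}\right) - F}{2} = - \frac{\left(-7 + \left(\left(-5\right) 1\right)^{2}\right) - F}{2} = - \frac{\left(-7 + \left(-5\right)^{2}\right) - F}{2} = - \frac{\left(-7 + 25\right) - F}{2} = - \frac{18 - F}{2} = -9 + \frac{F}{2}$)
$55 \left(-432\right) + h{\left(-10 - 10 \right)} = 55 \left(-432\right) + \left(-9 + \frac{-10 - 10}{2}\right) = -23760 + \left(-9 + \frac{1}{2} \left(-20\right)\right) = -23760 - 19 = -23779$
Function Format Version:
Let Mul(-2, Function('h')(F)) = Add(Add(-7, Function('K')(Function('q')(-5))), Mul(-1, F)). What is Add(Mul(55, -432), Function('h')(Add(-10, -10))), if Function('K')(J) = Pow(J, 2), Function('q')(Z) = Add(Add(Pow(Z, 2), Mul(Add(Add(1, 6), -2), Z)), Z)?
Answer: -23779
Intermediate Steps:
Function('q')(Z) = Add(Pow(Z, 2), Mul(6, Z)) (Function('q')(Z) = Add(Add(Pow(Z, 2), Mul(Add(7, -2), Z)), Z) = Add(Add(Pow(Z, 2), Mul(5, Z)), Z) = Add(Pow(Z, 2), Mul(6, Z)))
Function('h')(F) = Add(-9, Mul(Rational(1, 2), F)) (Function('h')(F) = Mul(Rational(-1, 2), Add(Add(-7, Pow(Mul(-5, Add(6, -5)), 2)), Mul(-1, F))) = Mul(Rational(-1, 2), Add(Add(-7, Pow(Mul(-5, 1), 2)), Mul(-1, F))) = Mul(Rational(-1, 2), Add(Add(-7, Pow(-5, 2)), Mul(-1, F))) = Mul(Rational(-1, 2), Add(Add(-7, 25), Mul(-1, F))) = Mul(Rational(-1, 2), Add(18, Mul(-1, F))) = Add(-9, Mul(Rational(1, 2), F)))
Add(Mul(55, -432), Function('h')(Add(-10, -10))) = Add(Mul(55, -432), Add(-9, Mul(Rational(1, 2), Add(-10, -10)))) = Add(-23760, Add(-9, Mul(Rational(1, 2), -20))) = Add(-23760, Add(-9, -10)) = Add(-23760, -19) = -23779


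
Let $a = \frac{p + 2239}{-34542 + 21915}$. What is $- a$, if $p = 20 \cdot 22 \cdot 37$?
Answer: $\frac{6173}{4209} \approx 1.4666$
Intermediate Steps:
$p = 16280$ ($p = 440 \cdot 37 = 16280$)
$a = - \frac{6173}{4209}$ ($a = \frac{16280 + 2239}{-34542 + 21915} = \frac{18519}{-12627} = 18519 \left(- \frac{1}{12627}\right) = - \frac{6173}{4209} \approx -1.4666$)
$- a = \left(-1\right) \left(- \frac{6173}{4209}\right) = \frac{6173}{4209}$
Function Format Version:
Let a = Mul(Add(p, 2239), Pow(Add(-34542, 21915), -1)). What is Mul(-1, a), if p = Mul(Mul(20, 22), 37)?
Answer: Rational(6173, 4209) ≈ 1.4666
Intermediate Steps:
p = 16280 (p = Mul(440, 37) = 16280)
a = Rational(-6173, 4209) (a = Mul(Add(16280, 2239), Pow(Add(-34542, 21915), -1)) = Mul(18519, Pow(-12627, -1)) = Mul(18519, Rational(-1, 12627)) = Rational(-6173, 4209) ≈ -1.4666)
Mul(-1, a) = Mul(-1, Rational(-6173, 4209)) = Rational(6173, 4209)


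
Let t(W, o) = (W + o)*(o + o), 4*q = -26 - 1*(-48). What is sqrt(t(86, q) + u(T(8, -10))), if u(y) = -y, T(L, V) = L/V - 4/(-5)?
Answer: sqrt(4026)/2 ≈ 31.725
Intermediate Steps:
T(L, V) = 4/5 + L/V (T(L, V) = L/V - 4*(-1/5) = L/V + 4/5 = 4/5 + L/V)
q = 11/2 (q = (-26 - 1*(-48))/4 = (-26 + 48)/4 = (1/4)*22 = 11/2 ≈ 5.5000)
t(W, o) = 2*o*(W + o) (t(W, o) = (W + o)*(2*o) = 2*o*(W + o))
sqrt(t(86, q) + u(T(8, -10))) = sqrt(2*(11/2)*(86 + 11/2) - (4/5 + 8/(-10))) = sqrt(2*(11/2)*(183/2) - (4/5 + 8*(-1/10))) = sqrt(2013/2 - (4/5 - 4/5)) = sqrt(2013/2 - 1*0) = sqrt(2013/2 + 0) = sqrt(2013/2) = sqrt(4026)/2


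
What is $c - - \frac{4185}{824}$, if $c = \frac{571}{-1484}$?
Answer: $\frac{1435009}{305704} \approx 4.6941$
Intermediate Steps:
$c = - \frac{571}{1484}$ ($c = 571 \left(- \frac{1}{1484}\right) = - \frac{571}{1484} \approx -0.38477$)
$c - - \frac{4185}{824} = - \frac{571}{1484} - - \frac{4185}{824} = - \frac{571}{1484} + \frac{4185}{824} = \frac{1435009}{305704}$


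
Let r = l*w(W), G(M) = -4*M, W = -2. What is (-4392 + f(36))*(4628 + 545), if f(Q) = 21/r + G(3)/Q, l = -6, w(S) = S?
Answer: -272549851/12 ≈ -2.2712e+7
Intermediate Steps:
r = 12 (r = -6*(-2) = 12)
f(Q) = 7/4 - 12/Q (f(Q) = 21/12 + (-4*3)/Q = 21*(1/12) - 12/Q = 7/4 - 12/Q)
(-4392 + f(36))*(4628 + 545) = (-4392 + (7/4 - 12/36))*(4628 + 545) = (-4392 + (7/4 - 12*1/36))*5173 = (-4392 + (7/4 - ⅓))*5173 = (-4392 + 17/12)*5173 = -52687/12*5173 = -272549851/12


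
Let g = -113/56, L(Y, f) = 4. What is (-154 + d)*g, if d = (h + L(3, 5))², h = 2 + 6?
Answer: 565/28 ≈ 20.179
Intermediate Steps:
h = 8
d = 144 (d = (8 + 4)² = 12² = 144)
g = -113/56 (g = -113*1/56 = -113/56 ≈ -2.0179)
(-154 + d)*g = (-154 + 144)*(-113/56) = -10*(-113/56) = 565/28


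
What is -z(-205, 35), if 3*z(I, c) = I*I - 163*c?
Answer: -36320/3 ≈ -12107.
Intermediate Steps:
z(I, c) = -163*c/3 + I²/3 (z(I, c) = (I*I - 163*c)/3 = (I² - 163*c)/3 = -163*c/3 + I²/3)
-z(-205, 35) = -(-163/3*35 + (⅓)*(-205)²) = -(-5705/3 + (⅓)*42025) = -(-5705/3 + 42025/3) = -1*36320/3 = -36320/3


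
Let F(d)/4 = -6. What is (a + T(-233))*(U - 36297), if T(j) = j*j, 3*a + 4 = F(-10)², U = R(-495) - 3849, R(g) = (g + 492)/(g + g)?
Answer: -2165269127581/990 ≈ -2.1871e+9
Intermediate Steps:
F(d) = -24 (F(d) = 4*(-6) = -24)
R(g) = (492 + g)/(2*g) (R(g) = (492 + g)/((2*g)) = (492 + g)*(1/(2*g)) = (492 + g)/(2*g))
U = -1270169/330 (U = (½)*(492 - 495)/(-495) - 3849 = (½)*(-1/495)*(-3) - 3849 = 1/330 - 3849 = -1270169/330 ≈ -3849.0)
a = 572/3 (a = -4/3 + (⅓)*(-24)² = -4/3 + (⅓)*576 = -4/3 + 192 = 572/3 ≈ 190.67)
T(j) = j²
(a + T(-233))*(U - 36297) = (572/3 + (-233)²)*(-1270169/330 - 36297) = (572/3 + 54289)*(-13248179/330) = (163439/3)*(-13248179/330) = -2165269127581/990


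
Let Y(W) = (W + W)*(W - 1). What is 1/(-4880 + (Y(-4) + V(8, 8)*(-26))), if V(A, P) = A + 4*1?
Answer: -1/5152 ≈ -0.00019410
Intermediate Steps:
Y(W) = 2*W*(-1 + W) (Y(W) = (2*W)*(-1 + W) = 2*W*(-1 + W))
V(A, P) = 4 + A (V(A, P) = A + 4 = 4 + A)
1/(-4880 + (Y(-4) + V(8, 8)*(-26))) = 1/(-4880 + (2*(-4)*(-1 - 4) + (4 + 8)*(-26))) = 1/(-4880 + (2*(-4)*(-5) + 12*(-26))) = 1/(-4880 + (40 - 312)) = 1/(-4880 - 272) = 1/(-5152) = -1/5152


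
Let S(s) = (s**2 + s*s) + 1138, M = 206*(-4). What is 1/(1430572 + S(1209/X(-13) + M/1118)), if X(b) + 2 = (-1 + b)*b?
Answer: 562465800/805328133628249 ≈ 6.9843e-7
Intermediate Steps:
M = -824
X(b) = -2 + b*(-1 + b) (X(b) = -2 + (-1 + b)*b = -2 + b*(-1 + b))
S(s) = 1138 + 2*s**2 (S(s) = (s**2 + s**2) + 1138 = 2*s**2 + 1138 = 1138 + 2*s**2)
1/(1430572 + S(1209/X(-13) + M/1118)) = 1/(1430572 + (1138 + 2*(1209/(-2 + (-13)**2 - 1*(-13)) - 824/1118)**2)) = 1/(1430572 + (1138 + 2*(1209/(-2 + 169 + 13) - 824*1/1118)**2)) = 1/(1430572 + (1138 + 2*(1209/180 - 412/559)**2)) = 1/(1430572 + (1138 + 2*(1209*(1/180) - 412/559)**2)) = 1/(1430572 + (1138 + 2*(403/60 - 412/559)**2)) = 1/(1430572 + (1138 + 2*(200557/33540)**2)) = 1/(1430572 + (1138 + 2*(40223110249/1124931600))) = 1/(1430572 + (1138 + 40223110249/562465800)) = 1/(1430572 + 680309190649/562465800) = 1/(805328133628249/562465800) = 562465800/805328133628249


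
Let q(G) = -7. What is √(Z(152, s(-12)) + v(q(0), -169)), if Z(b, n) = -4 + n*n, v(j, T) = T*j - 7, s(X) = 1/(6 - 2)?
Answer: √18753/4 ≈ 34.235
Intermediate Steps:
s(X) = ¼ (s(X) = 1/4 = ¼)
v(j, T) = -7 + T*j
Z(b, n) = -4 + n²
√(Z(152, s(-12)) + v(q(0), -169)) = √((-4 + (¼)²) + (-7 - 169*(-7))) = √((-4 + 1/16) + (-7 + 1183)) = √(-63/16 + 1176) = √(18753/16) = √18753/4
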